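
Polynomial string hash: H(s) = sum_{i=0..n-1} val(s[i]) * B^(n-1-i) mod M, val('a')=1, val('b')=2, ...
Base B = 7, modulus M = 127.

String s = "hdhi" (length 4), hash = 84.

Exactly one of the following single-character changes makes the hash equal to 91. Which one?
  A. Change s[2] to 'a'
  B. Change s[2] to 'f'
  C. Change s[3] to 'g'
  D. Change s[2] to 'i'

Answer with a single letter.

Answer: D

Derivation:
Option A: s[2]='h'->'a', delta=(1-8)*7^1 mod 127 = 78, hash=84+78 mod 127 = 35
Option B: s[2]='h'->'f', delta=(6-8)*7^1 mod 127 = 113, hash=84+113 mod 127 = 70
Option C: s[3]='i'->'g', delta=(7-9)*7^0 mod 127 = 125, hash=84+125 mod 127 = 82
Option D: s[2]='h'->'i', delta=(9-8)*7^1 mod 127 = 7, hash=84+7 mod 127 = 91 <-- target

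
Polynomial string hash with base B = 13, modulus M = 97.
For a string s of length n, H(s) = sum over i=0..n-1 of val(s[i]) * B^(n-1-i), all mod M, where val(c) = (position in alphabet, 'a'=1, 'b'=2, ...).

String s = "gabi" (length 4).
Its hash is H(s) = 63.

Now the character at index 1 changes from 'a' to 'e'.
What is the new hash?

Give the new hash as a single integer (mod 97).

Answer: 60

Derivation:
val('a') = 1, val('e') = 5
Position k = 1, exponent = n-1-k = 2
B^2 mod M = 13^2 mod 97 = 72
Delta = (5 - 1) * 72 mod 97 = 94
New hash = (63 + 94) mod 97 = 60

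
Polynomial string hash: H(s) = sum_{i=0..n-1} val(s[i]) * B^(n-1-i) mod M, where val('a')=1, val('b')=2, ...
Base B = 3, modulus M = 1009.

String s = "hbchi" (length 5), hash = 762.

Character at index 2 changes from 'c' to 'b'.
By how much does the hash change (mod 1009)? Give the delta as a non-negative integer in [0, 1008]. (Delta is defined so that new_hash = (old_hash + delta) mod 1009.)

Answer: 1000

Derivation:
Delta formula: (val(new) - val(old)) * B^(n-1-k) mod M
  val('b') - val('c') = 2 - 3 = -1
  B^(n-1-k) = 3^2 mod 1009 = 9
  Delta = -1 * 9 mod 1009 = 1000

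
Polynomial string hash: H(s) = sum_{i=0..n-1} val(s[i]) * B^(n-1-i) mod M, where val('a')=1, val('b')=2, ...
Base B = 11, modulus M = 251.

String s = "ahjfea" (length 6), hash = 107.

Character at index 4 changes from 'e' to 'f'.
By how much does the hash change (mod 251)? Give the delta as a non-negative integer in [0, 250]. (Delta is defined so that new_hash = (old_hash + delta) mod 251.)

Answer: 11

Derivation:
Delta formula: (val(new) - val(old)) * B^(n-1-k) mod M
  val('f') - val('e') = 6 - 5 = 1
  B^(n-1-k) = 11^1 mod 251 = 11
  Delta = 1 * 11 mod 251 = 11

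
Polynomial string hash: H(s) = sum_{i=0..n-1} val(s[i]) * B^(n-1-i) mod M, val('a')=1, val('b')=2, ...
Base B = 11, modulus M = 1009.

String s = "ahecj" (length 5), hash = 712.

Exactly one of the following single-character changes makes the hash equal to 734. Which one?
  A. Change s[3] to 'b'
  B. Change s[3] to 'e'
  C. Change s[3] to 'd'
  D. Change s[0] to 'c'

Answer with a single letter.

Answer: B

Derivation:
Option A: s[3]='c'->'b', delta=(2-3)*11^1 mod 1009 = 998, hash=712+998 mod 1009 = 701
Option B: s[3]='c'->'e', delta=(5-3)*11^1 mod 1009 = 22, hash=712+22 mod 1009 = 734 <-- target
Option C: s[3]='c'->'d', delta=(4-3)*11^1 mod 1009 = 11, hash=712+11 mod 1009 = 723
Option D: s[0]='a'->'c', delta=(3-1)*11^4 mod 1009 = 21, hash=712+21 mod 1009 = 733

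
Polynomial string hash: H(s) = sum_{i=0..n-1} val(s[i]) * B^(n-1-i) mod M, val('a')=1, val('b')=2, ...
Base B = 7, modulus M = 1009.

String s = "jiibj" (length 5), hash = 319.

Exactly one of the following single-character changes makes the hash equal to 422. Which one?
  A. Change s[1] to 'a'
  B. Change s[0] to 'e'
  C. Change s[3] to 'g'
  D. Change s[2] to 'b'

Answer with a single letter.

Answer: B

Derivation:
Option A: s[1]='i'->'a', delta=(1-9)*7^3 mod 1009 = 283, hash=319+283 mod 1009 = 602
Option B: s[0]='j'->'e', delta=(5-10)*7^4 mod 1009 = 103, hash=319+103 mod 1009 = 422 <-- target
Option C: s[3]='b'->'g', delta=(7-2)*7^1 mod 1009 = 35, hash=319+35 mod 1009 = 354
Option D: s[2]='i'->'b', delta=(2-9)*7^2 mod 1009 = 666, hash=319+666 mod 1009 = 985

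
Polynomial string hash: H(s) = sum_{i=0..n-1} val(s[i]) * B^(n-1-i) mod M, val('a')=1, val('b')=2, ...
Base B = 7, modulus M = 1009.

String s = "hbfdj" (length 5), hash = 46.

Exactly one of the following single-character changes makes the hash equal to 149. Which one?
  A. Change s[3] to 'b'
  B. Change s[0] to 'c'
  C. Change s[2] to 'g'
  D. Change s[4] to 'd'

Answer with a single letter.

Option A: s[3]='d'->'b', delta=(2-4)*7^1 mod 1009 = 995, hash=46+995 mod 1009 = 32
Option B: s[0]='h'->'c', delta=(3-8)*7^4 mod 1009 = 103, hash=46+103 mod 1009 = 149 <-- target
Option C: s[2]='f'->'g', delta=(7-6)*7^2 mod 1009 = 49, hash=46+49 mod 1009 = 95
Option D: s[4]='j'->'d', delta=(4-10)*7^0 mod 1009 = 1003, hash=46+1003 mod 1009 = 40

Answer: B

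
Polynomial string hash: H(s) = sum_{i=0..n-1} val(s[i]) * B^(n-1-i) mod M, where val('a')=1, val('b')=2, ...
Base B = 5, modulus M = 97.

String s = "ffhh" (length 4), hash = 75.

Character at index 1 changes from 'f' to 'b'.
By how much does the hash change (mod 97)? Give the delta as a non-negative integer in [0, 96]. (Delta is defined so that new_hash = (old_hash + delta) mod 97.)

Delta formula: (val(new) - val(old)) * B^(n-1-k) mod M
  val('b') - val('f') = 2 - 6 = -4
  B^(n-1-k) = 5^2 mod 97 = 25
  Delta = -4 * 25 mod 97 = 94

Answer: 94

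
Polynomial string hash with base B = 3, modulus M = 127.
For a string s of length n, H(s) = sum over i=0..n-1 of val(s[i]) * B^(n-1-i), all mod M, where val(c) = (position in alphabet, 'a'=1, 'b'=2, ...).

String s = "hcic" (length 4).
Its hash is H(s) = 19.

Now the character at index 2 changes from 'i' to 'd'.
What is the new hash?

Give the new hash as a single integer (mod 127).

val('i') = 9, val('d') = 4
Position k = 2, exponent = n-1-k = 1
B^1 mod M = 3^1 mod 127 = 3
Delta = (4 - 9) * 3 mod 127 = 112
New hash = (19 + 112) mod 127 = 4

Answer: 4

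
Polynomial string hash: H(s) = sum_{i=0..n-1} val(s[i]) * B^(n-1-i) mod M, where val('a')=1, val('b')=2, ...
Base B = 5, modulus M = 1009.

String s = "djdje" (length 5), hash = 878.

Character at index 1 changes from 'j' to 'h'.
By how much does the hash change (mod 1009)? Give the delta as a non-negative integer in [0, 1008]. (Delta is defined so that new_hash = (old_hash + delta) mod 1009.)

Answer: 759

Derivation:
Delta formula: (val(new) - val(old)) * B^(n-1-k) mod M
  val('h') - val('j') = 8 - 10 = -2
  B^(n-1-k) = 5^3 mod 1009 = 125
  Delta = -2 * 125 mod 1009 = 759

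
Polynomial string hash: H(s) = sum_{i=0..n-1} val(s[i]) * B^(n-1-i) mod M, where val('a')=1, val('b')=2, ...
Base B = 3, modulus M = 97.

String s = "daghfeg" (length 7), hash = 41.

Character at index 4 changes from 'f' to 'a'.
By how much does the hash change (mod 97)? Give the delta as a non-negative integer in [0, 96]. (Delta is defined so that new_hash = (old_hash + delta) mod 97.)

Delta formula: (val(new) - val(old)) * B^(n-1-k) mod M
  val('a') - val('f') = 1 - 6 = -5
  B^(n-1-k) = 3^2 mod 97 = 9
  Delta = -5 * 9 mod 97 = 52

Answer: 52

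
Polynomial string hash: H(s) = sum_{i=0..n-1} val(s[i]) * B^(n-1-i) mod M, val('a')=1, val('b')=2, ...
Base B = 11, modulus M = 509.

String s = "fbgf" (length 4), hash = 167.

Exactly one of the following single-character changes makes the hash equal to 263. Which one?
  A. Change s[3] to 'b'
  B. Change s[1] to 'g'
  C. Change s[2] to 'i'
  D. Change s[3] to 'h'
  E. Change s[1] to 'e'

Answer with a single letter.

Answer: B

Derivation:
Option A: s[3]='f'->'b', delta=(2-6)*11^0 mod 509 = 505, hash=167+505 mod 509 = 163
Option B: s[1]='b'->'g', delta=(7-2)*11^2 mod 509 = 96, hash=167+96 mod 509 = 263 <-- target
Option C: s[2]='g'->'i', delta=(9-7)*11^1 mod 509 = 22, hash=167+22 mod 509 = 189
Option D: s[3]='f'->'h', delta=(8-6)*11^0 mod 509 = 2, hash=167+2 mod 509 = 169
Option E: s[1]='b'->'e', delta=(5-2)*11^2 mod 509 = 363, hash=167+363 mod 509 = 21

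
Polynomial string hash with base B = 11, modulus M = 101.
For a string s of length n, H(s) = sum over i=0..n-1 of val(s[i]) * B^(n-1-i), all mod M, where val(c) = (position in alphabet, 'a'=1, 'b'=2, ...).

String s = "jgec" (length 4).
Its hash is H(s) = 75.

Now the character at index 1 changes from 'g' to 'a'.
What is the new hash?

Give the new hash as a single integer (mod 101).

val('g') = 7, val('a') = 1
Position k = 1, exponent = n-1-k = 2
B^2 mod M = 11^2 mod 101 = 20
Delta = (1 - 7) * 20 mod 101 = 82
New hash = (75 + 82) mod 101 = 56

Answer: 56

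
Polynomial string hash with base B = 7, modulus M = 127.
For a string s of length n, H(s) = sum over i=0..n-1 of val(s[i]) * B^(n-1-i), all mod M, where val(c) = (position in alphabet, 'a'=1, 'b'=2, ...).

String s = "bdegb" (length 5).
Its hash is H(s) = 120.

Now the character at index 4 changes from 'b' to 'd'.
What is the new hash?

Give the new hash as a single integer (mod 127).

val('b') = 2, val('d') = 4
Position k = 4, exponent = n-1-k = 0
B^0 mod M = 7^0 mod 127 = 1
Delta = (4 - 2) * 1 mod 127 = 2
New hash = (120 + 2) mod 127 = 122

Answer: 122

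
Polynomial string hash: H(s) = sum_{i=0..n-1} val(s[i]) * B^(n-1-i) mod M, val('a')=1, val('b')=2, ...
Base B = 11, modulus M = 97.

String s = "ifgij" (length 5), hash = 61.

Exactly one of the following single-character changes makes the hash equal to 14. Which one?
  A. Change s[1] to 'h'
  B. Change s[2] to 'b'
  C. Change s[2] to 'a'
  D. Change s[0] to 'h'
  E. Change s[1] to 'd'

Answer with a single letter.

Answer: C

Derivation:
Option A: s[1]='f'->'h', delta=(8-6)*11^3 mod 97 = 43, hash=61+43 mod 97 = 7
Option B: s[2]='g'->'b', delta=(2-7)*11^2 mod 97 = 74, hash=61+74 mod 97 = 38
Option C: s[2]='g'->'a', delta=(1-7)*11^2 mod 97 = 50, hash=61+50 mod 97 = 14 <-- target
Option D: s[0]='i'->'h', delta=(8-9)*11^4 mod 97 = 6, hash=61+6 mod 97 = 67
Option E: s[1]='f'->'d', delta=(4-6)*11^3 mod 97 = 54, hash=61+54 mod 97 = 18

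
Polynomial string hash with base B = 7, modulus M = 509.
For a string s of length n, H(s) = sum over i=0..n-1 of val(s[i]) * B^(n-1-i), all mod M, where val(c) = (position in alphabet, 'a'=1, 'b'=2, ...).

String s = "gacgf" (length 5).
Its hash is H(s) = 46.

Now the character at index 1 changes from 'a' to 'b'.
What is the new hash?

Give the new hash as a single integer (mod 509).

Answer: 389

Derivation:
val('a') = 1, val('b') = 2
Position k = 1, exponent = n-1-k = 3
B^3 mod M = 7^3 mod 509 = 343
Delta = (2 - 1) * 343 mod 509 = 343
New hash = (46 + 343) mod 509 = 389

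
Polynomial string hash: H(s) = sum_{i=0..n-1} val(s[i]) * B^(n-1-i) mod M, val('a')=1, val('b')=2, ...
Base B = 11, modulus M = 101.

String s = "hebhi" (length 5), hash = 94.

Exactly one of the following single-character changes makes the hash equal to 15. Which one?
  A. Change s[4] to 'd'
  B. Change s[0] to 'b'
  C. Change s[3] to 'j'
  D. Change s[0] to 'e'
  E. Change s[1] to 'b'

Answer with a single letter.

Option A: s[4]='i'->'d', delta=(4-9)*11^0 mod 101 = 96, hash=94+96 mod 101 = 89
Option B: s[0]='h'->'b', delta=(2-8)*11^4 mod 101 = 24, hash=94+24 mod 101 = 17
Option C: s[3]='h'->'j', delta=(10-8)*11^1 mod 101 = 22, hash=94+22 mod 101 = 15 <-- target
Option D: s[0]='h'->'e', delta=(5-8)*11^4 mod 101 = 12, hash=94+12 mod 101 = 5
Option E: s[1]='e'->'b', delta=(2-5)*11^3 mod 101 = 47, hash=94+47 mod 101 = 40

Answer: C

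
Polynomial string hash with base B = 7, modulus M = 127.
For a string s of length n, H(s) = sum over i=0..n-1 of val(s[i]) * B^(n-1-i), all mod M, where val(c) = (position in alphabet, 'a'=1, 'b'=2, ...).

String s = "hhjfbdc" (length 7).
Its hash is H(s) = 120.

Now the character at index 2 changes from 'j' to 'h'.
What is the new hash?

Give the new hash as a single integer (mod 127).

val('j') = 10, val('h') = 8
Position k = 2, exponent = n-1-k = 4
B^4 mod M = 7^4 mod 127 = 115
Delta = (8 - 10) * 115 mod 127 = 24
New hash = (120 + 24) mod 127 = 17

Answer: 17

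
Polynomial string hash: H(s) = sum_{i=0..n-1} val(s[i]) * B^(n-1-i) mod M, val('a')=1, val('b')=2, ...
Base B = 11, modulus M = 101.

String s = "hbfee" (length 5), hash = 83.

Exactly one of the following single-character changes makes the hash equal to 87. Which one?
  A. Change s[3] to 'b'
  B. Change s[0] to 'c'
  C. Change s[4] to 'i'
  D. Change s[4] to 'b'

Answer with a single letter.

Option A: s[3]='e'->'b', delta=(2-5)*11^1 mod 101 = 68, hash=83+68 mod 101 = 50
Option B: s[0]='h'->'c', delta=(3-8)*11^4 mod 101 = 20, hash=83+20 mod 101 = 2
Option C: s[4]='e'->'i', delta=(9-5)*11^0 mod 101 = 4, hash=83+4 mod 101 = 87 <-- target
Option D: s[4]='e'->'b', delta=(2-5)*11^0 mod 101 = 98, hash=83+98 mod 101 = 80

Answer: C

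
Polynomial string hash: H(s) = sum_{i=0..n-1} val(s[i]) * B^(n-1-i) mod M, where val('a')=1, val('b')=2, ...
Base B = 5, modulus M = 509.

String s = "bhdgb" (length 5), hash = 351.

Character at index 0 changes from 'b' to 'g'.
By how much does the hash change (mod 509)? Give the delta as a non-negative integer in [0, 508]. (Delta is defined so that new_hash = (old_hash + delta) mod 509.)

Answer: 71

Derivation:
Delta formula: (val(new) - val(old)) * B^(n-1-k) mod M
  val('g') - val('b') = 7 - 2 = 5
  B^(n-1-k) = 5^4 mod 509 = 116
  Delta = 5 * 116 mod 509 = 71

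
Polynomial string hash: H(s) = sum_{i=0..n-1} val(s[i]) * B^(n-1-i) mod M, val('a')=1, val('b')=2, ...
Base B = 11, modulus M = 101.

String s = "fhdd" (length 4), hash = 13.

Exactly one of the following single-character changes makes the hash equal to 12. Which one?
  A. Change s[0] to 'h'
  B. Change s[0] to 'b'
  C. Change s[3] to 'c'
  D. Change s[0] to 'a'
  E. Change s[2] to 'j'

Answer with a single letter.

Answer: C

Derivation:
Option A: s[0]='f'->'h', delta=(8-6)*11^3 mod 101 = 36, hash=13+36 mod 101 = 49
Option B: s[0]='f'->'b', delta=(2-6)*11^3 mod 101 = 29, hash=13+29 mod 101 = 42
Option C: s[3]='d'->'c', delta=(3-4)*11^0 mod 101 = 100, hash=13+100 mod 101 = 12 <-- target
Option D: s[0]='f'->'a', delta=(1-6)*11^3 mod 101 = 11, hash=13+11 mod 101 = 24
Option E: s[2]='d'->'j', delta=(10-4)*11^1 mod 101 = 66, hash=13+66 mod 101 = 79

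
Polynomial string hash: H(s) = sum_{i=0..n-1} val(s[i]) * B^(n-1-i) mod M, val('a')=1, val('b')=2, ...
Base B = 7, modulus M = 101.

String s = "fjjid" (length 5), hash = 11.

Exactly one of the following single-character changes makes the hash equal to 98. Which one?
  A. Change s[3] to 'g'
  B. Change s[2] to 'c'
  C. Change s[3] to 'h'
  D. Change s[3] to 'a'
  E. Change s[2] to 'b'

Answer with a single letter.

Answer: A

Derivation:
Option A: s[3]='i'->'g', delta=(7-9)*7^1 mod 101 = 87, hash=11+87 mod 101 = 98 <-- target
Option B: s[2]='j'->'c', delta=(3-10)*7^2 mod 101 = 61, hash=11+61 mod 101 = 72
Option C: s[3]='i'->'h', delta=(8-9)*7^1 mod 101 = 94, hash=11+94 mod 101 = 4
Option D: s[3]='i'->'a', delta=(1-9)*7^1 mod 101 = 45, hash=11+45 mod 101 = 56
Option E: s[2]='j'->'b', delta=(2-10)*7^2 mod 101 = 12, hash=11+12 mod 101 = 23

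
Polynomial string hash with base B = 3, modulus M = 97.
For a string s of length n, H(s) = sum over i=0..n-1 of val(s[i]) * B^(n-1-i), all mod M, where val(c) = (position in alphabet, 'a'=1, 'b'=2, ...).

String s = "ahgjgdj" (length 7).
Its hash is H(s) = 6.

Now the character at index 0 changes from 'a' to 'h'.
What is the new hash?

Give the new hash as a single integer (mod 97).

val('a') = 1, val('h') = 8
Position k = 0, exponent = n-1-k = 6
B^6 mod M = 3^6 mod 97 = 50
Delta = (8 - 1) * 50 mod 97 = 59
New hash = (6 + 59) mod 97 = 65

Answer: 65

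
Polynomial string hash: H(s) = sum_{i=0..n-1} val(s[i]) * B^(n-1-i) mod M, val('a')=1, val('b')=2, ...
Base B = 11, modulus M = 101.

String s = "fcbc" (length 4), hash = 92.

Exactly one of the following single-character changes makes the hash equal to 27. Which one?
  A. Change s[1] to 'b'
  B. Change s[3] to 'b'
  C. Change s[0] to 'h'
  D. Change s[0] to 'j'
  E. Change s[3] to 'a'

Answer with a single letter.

Answer: C

Derivation:
Option A: s[1]='c'->'b', delta=(2-3)*11^2 mod 101 = 81, hash=92+81 mod 101 = 72
Option B: s[3]='c'->'b', delta=(2-3)*11^0 mod 101 = 100, hash=92+100 mod 101 = 91
Option C: s[0]='f'->'h', delta=(8-6)*11^3 mod 101 = 36, hash=92+36 mod 101 = 27 <-- target
Option D: s[0]='f'->'j', delta=(10-6)*11^3 mod 101 = 72, hash=92+72 mod 101 = 63
Option E: s[3]='c'->'a', delta=(1-3)*11^0 mod 101 = 99, hash=92+99 mod 101 = 90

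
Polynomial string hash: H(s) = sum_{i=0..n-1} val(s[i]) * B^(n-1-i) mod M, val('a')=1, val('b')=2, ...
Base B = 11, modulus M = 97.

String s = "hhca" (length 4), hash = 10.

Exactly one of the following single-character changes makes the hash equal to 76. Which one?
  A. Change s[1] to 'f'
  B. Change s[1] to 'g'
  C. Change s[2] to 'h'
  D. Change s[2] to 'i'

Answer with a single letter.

Answer: D

Derivation:
Option A: s[1]='h'->'f', delta=(6-8)*11^2 mod 97 = 49, hash=10+49 mod 97 = 59
Option B: s[1]='h'->'g', delta=(7-8)*11^2 mod 97 = 73, hash=10+73 mod 97 = 83
Option C: s[2]='c'->'h', delta=(8-3)*11^1 mod 97 = 55, hash=10+55 mod 97 = 65
Option D: s[2]='c'->'i', delta=(9-3)*11^1 mod 97 = 66, hash=10+66 mod 97 = 76 <-- target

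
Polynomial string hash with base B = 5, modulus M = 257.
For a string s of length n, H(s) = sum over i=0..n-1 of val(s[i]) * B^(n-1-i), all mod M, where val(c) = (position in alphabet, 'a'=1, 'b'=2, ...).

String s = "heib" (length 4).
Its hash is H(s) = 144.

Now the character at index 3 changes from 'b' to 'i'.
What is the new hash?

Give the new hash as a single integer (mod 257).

Answer: 151

Derivation:
val('b') = 2, val('i') = 9
Position k = 3, exponent = n-1-k = 0
B^0 mod M = 5^0 mod 257 = 1
Delta = (9 - 2) * 1 mod 257 = 7
New hash = (144 + 7) mod 257 = 151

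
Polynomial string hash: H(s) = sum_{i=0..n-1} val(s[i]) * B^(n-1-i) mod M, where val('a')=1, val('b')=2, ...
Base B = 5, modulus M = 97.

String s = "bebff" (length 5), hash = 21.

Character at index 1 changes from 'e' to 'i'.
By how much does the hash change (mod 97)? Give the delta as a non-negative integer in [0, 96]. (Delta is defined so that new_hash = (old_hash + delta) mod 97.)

Answer: 15

Derivation:
Delta formula: (val(new) - val(old)) * B^(n-1-k) mod M
  val('i') - val('e') = 9 - 5 = 4
  B^(n-1-k) = 5^3 mod 97 = 28
  Delta = 4 * 28 mod 97 = 15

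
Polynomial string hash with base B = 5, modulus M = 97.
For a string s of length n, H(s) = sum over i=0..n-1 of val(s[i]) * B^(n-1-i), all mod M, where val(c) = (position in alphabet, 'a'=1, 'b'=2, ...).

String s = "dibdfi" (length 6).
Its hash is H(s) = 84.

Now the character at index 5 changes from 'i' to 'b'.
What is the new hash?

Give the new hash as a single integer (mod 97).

Answer: 77

Derivation:
val('i') = 9, val('b') = 2
Position k = 5, exponent = n-1-k = 0
B^0 mod M = 5^0 mod 97 = 1
Delta = (2 - 9) * 1 mod 97 = 90
New hash = (84 + 90) mod 97 = 77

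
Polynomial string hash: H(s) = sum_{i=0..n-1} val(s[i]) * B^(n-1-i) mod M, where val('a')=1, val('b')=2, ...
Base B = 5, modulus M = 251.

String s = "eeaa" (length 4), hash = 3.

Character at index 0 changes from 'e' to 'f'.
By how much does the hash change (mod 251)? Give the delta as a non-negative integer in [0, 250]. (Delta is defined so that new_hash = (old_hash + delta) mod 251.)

Answer: 125

Derivation:
Delta formula: (val(new) - val(old)) * B^(n-1-k) mod M
  val('f') - val('e') = 6 - 5 = 1
  B^(n-1-k) = 5^3 mod 251 = 125
  Delta = 1 * 125 mod 251 = 125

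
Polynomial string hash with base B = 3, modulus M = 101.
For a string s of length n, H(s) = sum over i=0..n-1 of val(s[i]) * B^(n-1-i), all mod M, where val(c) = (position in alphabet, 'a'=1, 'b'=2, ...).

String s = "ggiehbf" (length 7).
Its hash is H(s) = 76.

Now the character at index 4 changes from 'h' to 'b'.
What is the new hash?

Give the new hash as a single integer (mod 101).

val('h') = 8, val('b') = 2
Position k = 4, exponent = n-1-k = 2
B^2 mod M = 3^2 mod 101 = 9
Delta = (2 - 8) * 9 mod 101 = 47
New hash = (76 + 47) mod 101 = 22

Answer: 22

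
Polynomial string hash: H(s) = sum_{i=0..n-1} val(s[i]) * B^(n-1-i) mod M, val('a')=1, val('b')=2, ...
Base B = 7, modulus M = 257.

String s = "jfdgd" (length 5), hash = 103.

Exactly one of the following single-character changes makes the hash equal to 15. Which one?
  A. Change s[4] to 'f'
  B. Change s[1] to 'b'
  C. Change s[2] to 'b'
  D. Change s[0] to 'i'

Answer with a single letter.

Answer: D

Derivation:
Option A: s[4]='d'->'f', delta=(6-4)*7^0 mod 257 = 2, hash=103+2 mod 257 = 105
Option B: s[1]='f'->'b', delta=(2-6)*7^3 mod 257 = 170, hash=103+170 mod 257 = 16
Option C: s[2]='d'->'b', delta=(2-4)*7^2 mod 257 = 159, hash=103+159 mod 257 = 5
Option D: s[0]='j'->'i', delta=(9-10)*7^4 mod 257 = 169, hash=103+169 mod 257 = 15 <-- target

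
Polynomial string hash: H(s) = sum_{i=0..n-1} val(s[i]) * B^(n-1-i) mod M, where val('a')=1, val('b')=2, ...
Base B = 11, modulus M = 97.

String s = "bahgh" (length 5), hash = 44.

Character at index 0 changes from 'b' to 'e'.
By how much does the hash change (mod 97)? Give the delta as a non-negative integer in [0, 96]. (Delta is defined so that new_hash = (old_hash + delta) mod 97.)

Delta formula: (val(new) - val(old)) * B^(n-1-k) mod M
  val('e') - val('b') = 5 - 2 = 3
  B^(n-1-k) = 11^4 mod 97 = 91
  Delta = 3 * 91 mod 97 = 79

Answer: 79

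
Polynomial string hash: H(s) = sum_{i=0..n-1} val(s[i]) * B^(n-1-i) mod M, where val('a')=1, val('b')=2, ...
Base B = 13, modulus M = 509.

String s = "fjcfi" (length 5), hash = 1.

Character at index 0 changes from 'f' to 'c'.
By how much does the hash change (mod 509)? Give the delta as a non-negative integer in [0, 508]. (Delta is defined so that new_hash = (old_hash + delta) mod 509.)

Answer: 338

Derivation:
Delta formula: (val(new) - val(old)) * B^(n-1-k) mod M
  val('c') - val('f') = 3 - 6 = -3
  B^(n-1-k) = 13^4 mod 509 = 57
  Delta = -3 * 57 mod 509 = 338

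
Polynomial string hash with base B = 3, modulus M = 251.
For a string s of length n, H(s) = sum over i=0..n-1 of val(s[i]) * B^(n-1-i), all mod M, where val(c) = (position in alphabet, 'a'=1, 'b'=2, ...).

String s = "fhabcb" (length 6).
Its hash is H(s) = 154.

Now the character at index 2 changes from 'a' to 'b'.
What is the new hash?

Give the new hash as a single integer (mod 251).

val('a') = 1, val('b') = 2
Position k = 2, exponent = n-1-k = 3
B^3 mod M = 3^3 mod 251 = 27
Delta = (2 - 1) * 27 mod 251 = 27
New hash = (154 + 27) mod 251 = 181

Answer: 181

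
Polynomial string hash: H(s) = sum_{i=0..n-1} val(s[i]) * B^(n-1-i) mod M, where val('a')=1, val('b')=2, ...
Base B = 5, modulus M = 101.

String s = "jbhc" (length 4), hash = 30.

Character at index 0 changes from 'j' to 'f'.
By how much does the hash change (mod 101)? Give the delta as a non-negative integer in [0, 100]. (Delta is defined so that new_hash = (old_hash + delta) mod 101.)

Delta formula: (val(new) - val(old)) * B^(n-1-k) mod M
  val('f') - val('j') = 6 - 10 = -4
  B^(n-1-k) = 5^3 mod 101 = 24
  Delta = -4 * 24 mod 101 = 5

Answer: 5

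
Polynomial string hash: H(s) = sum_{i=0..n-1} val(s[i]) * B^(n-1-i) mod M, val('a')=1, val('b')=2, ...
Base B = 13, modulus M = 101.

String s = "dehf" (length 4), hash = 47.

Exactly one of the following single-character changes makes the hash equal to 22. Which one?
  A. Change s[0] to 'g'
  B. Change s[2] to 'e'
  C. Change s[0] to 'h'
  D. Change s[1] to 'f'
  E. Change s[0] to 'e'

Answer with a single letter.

Option A: s[0]='d'->'g', delta=(7-4)*13^3 mod 101 = 26, hash=47+26 mod 101 = 73
Option B: s[2]='h'->'e', delta=(5-8)*13^1 mod 101 = 62, hash=47+62 mod 101 = 8
Option C: s[0]='d'->'h', delta=(8-4)*13^3 mod 101 = 1, hash=47+1 mod 101 = 48
Option D: s[1]='e'->'f', delta=(6-5)*13^2 mod 101 = 68, hash=47+68 mod 101 = 14
Option E: s[0]='d'->'e', delta=(5-4)*13^3 mod 101 = 76, hash=47+76 mod 101 = 22 <-- target

Answer: E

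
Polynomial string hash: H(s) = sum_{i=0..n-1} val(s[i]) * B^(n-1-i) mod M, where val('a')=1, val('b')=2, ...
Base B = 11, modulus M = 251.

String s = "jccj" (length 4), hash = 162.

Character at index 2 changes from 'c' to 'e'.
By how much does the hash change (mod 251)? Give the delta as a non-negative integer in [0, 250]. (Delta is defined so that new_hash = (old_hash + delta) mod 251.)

Answer: 22

Derivation:
Delta formula: (val(new) - val(old)) * B^(n-1-k) mod M
  val('e') - val('c') = 5 - 3 = 2
  B^(n-1-k) = 11^1 mod 251 = 11
  Delta = 2 * 11 mod 251 = 22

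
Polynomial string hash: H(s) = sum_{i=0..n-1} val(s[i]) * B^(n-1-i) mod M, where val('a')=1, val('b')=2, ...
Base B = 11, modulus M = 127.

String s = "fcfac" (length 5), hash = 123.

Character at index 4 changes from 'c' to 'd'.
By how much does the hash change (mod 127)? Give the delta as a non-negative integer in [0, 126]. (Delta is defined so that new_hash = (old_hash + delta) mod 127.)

Delta formula: (val(new) - val(old)) * B^(n-1-k) mod M
  val('d') - val('c') = 4 - 3 = 1
  B^(n-1-k) = 11^0 mod 127 = 1
  Delta = 1 * 1 mod 127 = 1

Answer: 1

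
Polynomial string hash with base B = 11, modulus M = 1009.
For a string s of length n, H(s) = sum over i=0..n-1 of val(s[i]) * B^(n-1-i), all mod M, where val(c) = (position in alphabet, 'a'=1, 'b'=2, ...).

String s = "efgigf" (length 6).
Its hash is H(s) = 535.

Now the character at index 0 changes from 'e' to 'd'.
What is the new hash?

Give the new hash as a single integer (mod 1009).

Answer: 924

Derivation:
val('e') = 5, val('d') = 4
Position k = 0, exponent = n-1-k = 5
B^5 mod M = 11^5 mod 1009 = 620
Delta = (4 - 5) * 620 mod 1009 = 389
New hash = (535 + 389) mod 1009 = 924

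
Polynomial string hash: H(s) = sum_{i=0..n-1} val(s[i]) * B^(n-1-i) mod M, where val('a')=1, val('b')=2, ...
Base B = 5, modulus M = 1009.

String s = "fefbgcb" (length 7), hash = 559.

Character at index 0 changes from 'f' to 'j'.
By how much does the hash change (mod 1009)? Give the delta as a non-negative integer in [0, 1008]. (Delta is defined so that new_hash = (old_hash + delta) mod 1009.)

Delta formula: (val(new) - val(old)) * B^(n-1-k) mod M
  val('j') - val('f') = 10 - 6 = 4
  B^(n-1-k) = 5^6 mod 1009 = 490
  Delta = 4 * 490 mod 1009 = 951

Answer: 951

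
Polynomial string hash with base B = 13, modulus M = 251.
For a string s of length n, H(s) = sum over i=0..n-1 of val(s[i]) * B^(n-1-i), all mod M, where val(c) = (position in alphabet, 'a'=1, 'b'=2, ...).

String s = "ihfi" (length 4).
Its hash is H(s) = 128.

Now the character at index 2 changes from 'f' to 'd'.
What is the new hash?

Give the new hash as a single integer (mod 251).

Answer: 102

Derivation:
val('f') = 6, val('d') = 4
Position k = 2, exponent = n-1-k = 1
B^1 mod M = 13^1 mod 251 = 13
Delta = (4 - 6) * 13 mod 251 = 225
New hash = (128 + 225) mod 251 = 102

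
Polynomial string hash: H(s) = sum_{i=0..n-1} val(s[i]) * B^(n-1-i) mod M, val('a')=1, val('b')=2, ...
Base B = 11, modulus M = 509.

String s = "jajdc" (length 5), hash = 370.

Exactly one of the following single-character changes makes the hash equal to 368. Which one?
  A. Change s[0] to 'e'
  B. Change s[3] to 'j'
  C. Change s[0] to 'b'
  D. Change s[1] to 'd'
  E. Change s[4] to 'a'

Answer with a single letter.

Answer: E

Derivation:
Option A: s[0]='j'->'e', delta=(5-10)*11^4 mod 509 = 91, hash=370+91 mod 509 = 461
Option B: s[3]='d'->'j', delta=(10-4)*11^1 mod 509 = 66, hash=370+66 mod 509 = 436
Option C: s[0]='j'->'b', delta=(2-10)*11^4 mod 509 = 451, hash=370+451 mod 509 = 312
Option D: s[1]='a'->'d', delta=(4-1)*11^3 mod 509 = 430, hash=370+430 mod 509 = 291
Option E: s[4]='c'->'a', delta=(1-3)*11^0 mod 509 = 507, hash=370+507 mod 509 = 368 <-- target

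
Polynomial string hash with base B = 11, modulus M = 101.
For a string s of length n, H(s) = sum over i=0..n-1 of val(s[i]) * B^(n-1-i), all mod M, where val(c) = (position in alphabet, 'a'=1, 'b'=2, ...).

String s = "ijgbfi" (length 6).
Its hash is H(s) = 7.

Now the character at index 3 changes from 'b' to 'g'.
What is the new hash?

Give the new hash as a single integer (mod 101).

val('b') = 2, val('g') = 7
Position k = 3, exponent = n-1-k = 2
B^2 mod M = 11^2 mod 101 = 20
Delta = (7 - 2) * 20 mod 101 = 100
New hash = (7 + 100) mod 101 = 6

Answer: 6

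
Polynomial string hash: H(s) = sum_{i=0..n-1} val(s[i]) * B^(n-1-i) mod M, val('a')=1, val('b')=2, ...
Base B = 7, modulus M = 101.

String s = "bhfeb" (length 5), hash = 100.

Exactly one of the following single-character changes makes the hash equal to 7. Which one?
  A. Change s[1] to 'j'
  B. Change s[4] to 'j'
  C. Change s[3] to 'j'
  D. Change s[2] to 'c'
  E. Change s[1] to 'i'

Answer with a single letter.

Option A: s[1]='h'->'j', delta=(10-8)*7^3 mod 101 = 80, hash=100+80 mod 101 = 79
Option B: s[4]='b'->'j', delta=(10-2)*7^0 mod 101 = 8, hash=100+8 mod 101 = 7 <-- target
Option C: s[3]='e'->'j', delta=(10-5)*7^1 mod 101 = 35, hash=100+35 mod 101 = 34
Option D: s[2]='f'->'c', delta=(3-6)*7^2 mod 101 = 55, hash=100+55 mod 101 = 54
Option E: s[1]='h'->'i', delta=(9-8)*7^3 mod 101 = 40, hash=100+40 mod 101 = 39

Answer: B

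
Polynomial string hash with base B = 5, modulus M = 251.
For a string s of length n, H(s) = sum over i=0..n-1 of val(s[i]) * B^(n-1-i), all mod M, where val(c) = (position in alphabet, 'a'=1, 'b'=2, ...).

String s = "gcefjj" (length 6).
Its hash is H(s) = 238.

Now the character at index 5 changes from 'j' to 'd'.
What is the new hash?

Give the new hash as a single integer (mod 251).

Answer: 232

Derivation:
val('j') = 10, val('d') = 4
Position k = 5, exponent = n-1-k = 0
B^0 mod M = 5^0 mod 251 = 1
Delta = (4 - 10) * 1 mod 251 = 245
New hash = (238 + 245) mod 251 = 232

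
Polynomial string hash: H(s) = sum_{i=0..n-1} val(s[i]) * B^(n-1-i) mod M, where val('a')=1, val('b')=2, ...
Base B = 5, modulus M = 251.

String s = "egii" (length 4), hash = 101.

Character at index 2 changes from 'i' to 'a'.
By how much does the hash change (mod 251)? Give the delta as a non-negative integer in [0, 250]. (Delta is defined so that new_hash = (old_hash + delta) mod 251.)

Answer: 211

Derivation:
Delta formula: (val(new) - val(old)) * B^(n-1-k) mod M
  val('a') - val('i') = 1 - 9 = -8
  B^(n-1-k) = 5^1 mod 251 = 5
  Delta = -8 * 5 mod 251 = 211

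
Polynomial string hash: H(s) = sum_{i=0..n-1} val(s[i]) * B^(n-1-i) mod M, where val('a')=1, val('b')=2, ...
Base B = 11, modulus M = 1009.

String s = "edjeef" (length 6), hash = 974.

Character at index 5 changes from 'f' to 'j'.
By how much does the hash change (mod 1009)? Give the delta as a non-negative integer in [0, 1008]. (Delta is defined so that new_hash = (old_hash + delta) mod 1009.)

Delta formula: (val(new) - val(old)) * B^(n-1-k) mod M
  val('j') - val('f') = 10 - 6 = 4
  B^(n-1-k) = 11^0 mod 1009 = 1
  Delta = 4 * 1 mod 1009 = 4

Answer: 4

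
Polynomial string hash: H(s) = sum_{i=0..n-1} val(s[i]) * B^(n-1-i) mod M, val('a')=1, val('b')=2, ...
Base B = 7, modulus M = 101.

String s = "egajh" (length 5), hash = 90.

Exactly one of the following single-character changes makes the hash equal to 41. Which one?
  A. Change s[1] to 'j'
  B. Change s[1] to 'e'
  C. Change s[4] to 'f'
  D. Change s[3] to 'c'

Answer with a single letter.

Option A: s[1]='g'->'j', delta=(10-7)*7^3 mod 101 = 19, hash=90+19 mod 101 = 8
Option B: s[1]='g'->'e', delta=(5-7)*7^3 mod 101 = 21, hash=90+21 mod 101 = 10
Option C: s[4]='h'->'f', delta=(6-8)*7^0 mod 101 = 99, hash=90+99 mod 101 = 88
Option D: s[3]='j'->'c', delta=(3-10)*7^1 mod 101 = 52, hash=90+52 mod 101 = 41 <-- target

Answer: D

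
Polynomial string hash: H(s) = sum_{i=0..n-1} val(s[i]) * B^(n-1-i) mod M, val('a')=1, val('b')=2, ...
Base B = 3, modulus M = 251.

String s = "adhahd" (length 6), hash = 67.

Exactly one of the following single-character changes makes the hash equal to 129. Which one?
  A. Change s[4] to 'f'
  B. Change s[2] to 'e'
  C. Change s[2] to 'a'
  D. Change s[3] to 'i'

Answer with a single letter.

Option A: s[4]='h'->'f', delta=(6-8)*3^1 mod 251 = 245, hash=67+245 mod 251 = 61
Option B: s[2]='h'->'e', delta=(5-8)*3^3 mod 251 = 170, hash=67+170 mod 251 = 237
Option C: s[2]='h'->'a', delta=(1-8)*3^3 mod 251 = 62, hash=67+62 mod 251 = 129 <-- target
Option D: s[3]='a'->'i', delta=(9-1)*3^2 mod 251 = 72, hash=67+72 mod 251 = 139

Answer: C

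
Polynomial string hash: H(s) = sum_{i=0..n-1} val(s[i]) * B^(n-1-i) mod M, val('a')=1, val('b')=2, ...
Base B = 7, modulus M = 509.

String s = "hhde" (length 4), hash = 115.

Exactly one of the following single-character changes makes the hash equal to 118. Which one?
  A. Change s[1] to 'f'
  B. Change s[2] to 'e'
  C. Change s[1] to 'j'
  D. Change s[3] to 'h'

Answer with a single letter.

Option A: s[1]='h'->'f', delta=(6-8)*7^2 mod 509 = 411, hash=115+411 mod 509 = 17
Option B: s[2]='d'->'e', delta=(5-4)*7^1 mod 509 = 7, hash=115+7 mod 509 = 122
Option C: s[1]='h'->'j', delta=(10-8)*7^2 mod 509 = 98, hash=115+98 mod 509 = 213
Option D: s[3]='e'->'h', delta=(8-5)*7^0 mod 509 = 3, hash=115+3 mod 509 = 118 <-- target

Answer: D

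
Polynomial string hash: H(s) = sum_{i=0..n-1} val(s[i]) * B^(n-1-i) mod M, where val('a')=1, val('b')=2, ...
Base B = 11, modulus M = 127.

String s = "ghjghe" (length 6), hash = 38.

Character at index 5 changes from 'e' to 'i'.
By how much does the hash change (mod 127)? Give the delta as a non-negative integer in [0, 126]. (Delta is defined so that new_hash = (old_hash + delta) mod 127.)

Delta formula: (val(new) - val(old)) * B^(n-1-k) mod M
  val('i') - val('e') = 9 - 5 = 4
  B^(n-1-k) = 11^0 mod 127 = 1
  Delta = 4 * 1 mod 127 = 4

Answer: 4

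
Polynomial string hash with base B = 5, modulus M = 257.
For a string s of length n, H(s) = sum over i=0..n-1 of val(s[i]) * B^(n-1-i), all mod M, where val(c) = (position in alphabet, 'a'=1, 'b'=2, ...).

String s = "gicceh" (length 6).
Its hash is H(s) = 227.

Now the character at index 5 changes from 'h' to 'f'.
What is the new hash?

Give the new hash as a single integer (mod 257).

Answer: 225

Derivation:
val('h') = 8, val('f') = 6
Position k = 5, exponent = n-1-k = 0
B^0 mod M = 5^0 mod 257 = 1
Delta = (6 - 8) * 1 mod 257 = 255
New hash = (227 + 255) mod 257 = 225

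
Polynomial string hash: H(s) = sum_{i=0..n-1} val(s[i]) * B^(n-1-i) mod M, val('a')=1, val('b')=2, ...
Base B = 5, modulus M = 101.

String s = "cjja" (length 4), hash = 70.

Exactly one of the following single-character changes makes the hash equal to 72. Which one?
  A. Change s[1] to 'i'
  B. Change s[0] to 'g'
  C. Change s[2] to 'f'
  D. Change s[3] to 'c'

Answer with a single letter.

Answer: D

Derivation:
Option A: s[1]='j'->'i', delta=(9-10)*5^2 mod 101 = 76, hash=70+76 mod 101 = 45
Option B: s[0]='c'->'g', delta=(7-3)*5^3 mod 101 = 96, hash=70+96 mod 101 = 65
Option C: s[2]='j'->'f', delta=(6-10)*5^1 mod 101 = 81, hash=70+81 mod 101 = 50
Option D: s[3]='a'->'c', delta=(3-1)*5^0 mod 101 = 2, hash=70+2 mod 101 = 72 <-- target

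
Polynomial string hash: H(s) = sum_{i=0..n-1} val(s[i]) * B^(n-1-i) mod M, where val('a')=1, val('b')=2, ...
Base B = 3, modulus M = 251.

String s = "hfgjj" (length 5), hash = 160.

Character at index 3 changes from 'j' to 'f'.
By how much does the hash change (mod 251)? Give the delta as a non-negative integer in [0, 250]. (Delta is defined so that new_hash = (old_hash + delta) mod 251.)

Answer: 239

Derivation:
Delta formula: (val(new) - val(old)) * B^(n-1-k) mod M
  val('f') - val('j') = 6 - 10 = -4
  B^(n-1-k) = 3^1 mod 251 = 3
  Delta = -4 * 3 mod 251 = 239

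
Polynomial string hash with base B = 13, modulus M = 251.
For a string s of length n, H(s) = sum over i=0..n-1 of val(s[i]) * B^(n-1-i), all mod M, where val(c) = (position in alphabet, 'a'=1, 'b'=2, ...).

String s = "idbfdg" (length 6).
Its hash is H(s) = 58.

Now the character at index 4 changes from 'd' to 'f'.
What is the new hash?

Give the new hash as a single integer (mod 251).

val('d') = 4, val('f') = 6
Position k = 4, exponent = n-1-k = 1
B^1 mod M = 13^1 mod 251 = 13
Delta = (6 - 4) * 13 mod 251 = 26
New hash = (58 + 26) mod 251 = 84

Answer: 84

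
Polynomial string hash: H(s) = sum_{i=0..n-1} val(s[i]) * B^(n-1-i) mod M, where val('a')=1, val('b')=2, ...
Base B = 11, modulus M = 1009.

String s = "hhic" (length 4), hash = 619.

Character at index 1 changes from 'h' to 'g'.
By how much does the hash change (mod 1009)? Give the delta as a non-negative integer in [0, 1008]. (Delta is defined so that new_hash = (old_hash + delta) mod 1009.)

Delta formula: (val(new) - val(old)) * B^(n-1-k) mod M
  val('g') - val('h') = 7 - 8 = -1
  B^(n-1-k) = 11^2 mod 1009 = 121
  Delta = -1 * 121 mod 1009 = 888

Answer: 888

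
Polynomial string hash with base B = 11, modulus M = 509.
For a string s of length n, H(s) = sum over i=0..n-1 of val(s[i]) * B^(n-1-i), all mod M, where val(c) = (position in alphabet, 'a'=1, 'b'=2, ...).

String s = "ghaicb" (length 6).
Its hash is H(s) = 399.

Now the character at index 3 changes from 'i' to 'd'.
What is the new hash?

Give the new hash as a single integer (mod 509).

Answer: 303

Derivation:
val('i') = 9, val('d') = 4
Position k = 3, exponent = n-1-k = 2
B^2 mod M = 11^2 mod 509 = 121
Delta = (4 - 9) * 121 mod 509 = 413
New hash = (399 + 413) mod 509 = 303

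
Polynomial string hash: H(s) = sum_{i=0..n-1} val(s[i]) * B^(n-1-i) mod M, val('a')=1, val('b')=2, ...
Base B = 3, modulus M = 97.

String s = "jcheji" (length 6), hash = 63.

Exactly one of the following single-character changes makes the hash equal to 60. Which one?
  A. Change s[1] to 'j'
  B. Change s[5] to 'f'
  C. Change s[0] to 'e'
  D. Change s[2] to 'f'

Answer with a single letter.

Option A: s[1]='c'->'j', delta=(10-3)*3^4 mod 97 = 82, hash=63+82 mod 97 = 48
Option B: s[5]='i'->'f', delta=(6-9)*3^0 mod 97 = 94, hash=63+94 mod 97 = 60 <-- target
Option C: s[0]='j'->'e', delta=(5-10)*3^5 mod 97 = 46, hash=63+46 mod 97 = 12
Option D: s[2]='h'->'f', delta=(6-8)*3^3 mod 97 = 43, hash=63+43 mod 97 = 9

Answer: B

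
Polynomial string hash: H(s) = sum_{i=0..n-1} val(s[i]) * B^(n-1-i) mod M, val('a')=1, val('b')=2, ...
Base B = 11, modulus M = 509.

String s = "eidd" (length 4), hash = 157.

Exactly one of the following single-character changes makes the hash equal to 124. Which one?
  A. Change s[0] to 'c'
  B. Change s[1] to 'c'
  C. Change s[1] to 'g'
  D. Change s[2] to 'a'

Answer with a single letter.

Option A: s[0]='e'->'c', delta=(3-5)*11^3 mod 509 = 392, hash=157+392 mod 509 = 40
Option B: s[1]='i'->'c', delta=(3-9)*11^2 mod 509 = 292, hash=157+292 mod 509 = 449
Option C: s[1]='i'->'g', delta=(7-9)*11^2 mod 509 = 267, hash=157+267 mod 509 = 424
Option D: s[2]='d'->'a', delta=(1-4)*11^1 mod 509 = 476, hash=157+476 mod 509 = 124 <-- target

Answer: D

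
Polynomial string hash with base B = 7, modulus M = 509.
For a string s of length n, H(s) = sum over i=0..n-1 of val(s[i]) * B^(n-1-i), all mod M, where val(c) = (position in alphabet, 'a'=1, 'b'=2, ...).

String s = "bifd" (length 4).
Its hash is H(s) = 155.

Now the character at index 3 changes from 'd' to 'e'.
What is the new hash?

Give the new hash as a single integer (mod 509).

Answer: 156

Derivation:
val('d') = 4, val('e') = 5
Position k = 3, exponent = n-1-k = 0
B^0 mod M = 7^0 mod 509 = 1
Delta = (5 - 4) * 1 mod 509 = 1
New hash = (155 + 1) mod 509 = 156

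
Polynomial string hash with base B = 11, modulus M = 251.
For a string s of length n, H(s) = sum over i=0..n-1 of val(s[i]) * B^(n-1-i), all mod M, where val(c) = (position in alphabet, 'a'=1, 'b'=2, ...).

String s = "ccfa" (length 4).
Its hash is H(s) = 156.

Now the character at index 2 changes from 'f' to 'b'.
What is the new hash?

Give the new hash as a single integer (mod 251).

val('f') = 6, val('b') = 2
Position k = 2, exponent = n-1-k = 1
B^1 mod M = 11^1 mod 251 = 11
Delta = (2 - 6) * 11 mod 251 = 207
New hash = (156 + 207) mod 251 = 112

Answer: 112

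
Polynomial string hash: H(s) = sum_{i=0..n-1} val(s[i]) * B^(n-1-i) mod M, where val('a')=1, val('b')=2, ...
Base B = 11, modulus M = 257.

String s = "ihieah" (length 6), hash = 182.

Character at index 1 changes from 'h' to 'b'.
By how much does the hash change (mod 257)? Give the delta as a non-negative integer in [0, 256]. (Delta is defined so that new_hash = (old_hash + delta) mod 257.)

Answer: 48

Derivation:
Delta formula: (val(new) - val(old)) * B^(n-1-k) mod M
  val('b') - val('h') = 2 - 8 = -6
  B^(n-1-k) = 11^4 mod 257 = 249
  Delta = -6 * 249 mod 257 = 48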